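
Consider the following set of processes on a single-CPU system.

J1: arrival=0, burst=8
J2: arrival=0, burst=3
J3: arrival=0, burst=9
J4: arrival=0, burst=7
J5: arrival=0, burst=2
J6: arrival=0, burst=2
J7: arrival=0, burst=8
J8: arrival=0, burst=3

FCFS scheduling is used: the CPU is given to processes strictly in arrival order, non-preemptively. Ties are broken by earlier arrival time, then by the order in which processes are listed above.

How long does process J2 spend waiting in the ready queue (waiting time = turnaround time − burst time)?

8

Schedule: | J1 0-8 | J2 8-11 | J3 11-20 | J4 20-27 | J5 27-29 | J6 29-31 | J7 31-39 | J8 39-42 |
Completion: J1=8  J2=11  J3=20  J4=27  J5=29  J6=31  J7=39  J8=42
Turnaround (C−A): J1=8  J2=11  J3=20  J4=27  J5=29  J6=31  J7=39  J8=42
Waiting(J2) = turnaround − burst = 11 − 3 = 8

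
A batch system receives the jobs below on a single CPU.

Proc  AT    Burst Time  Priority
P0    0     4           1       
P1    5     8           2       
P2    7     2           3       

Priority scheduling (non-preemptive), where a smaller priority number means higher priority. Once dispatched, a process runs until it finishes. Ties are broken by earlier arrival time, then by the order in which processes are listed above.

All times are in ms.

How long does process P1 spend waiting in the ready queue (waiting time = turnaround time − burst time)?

Schedule: | P0 0-4 | idle 4-5 | P1 5-13 | P2 13-15 |
Completion: P0=4  P1=13  P2=15
Waiting(P1) = turnaround − burst = 8 − 8 = 0

0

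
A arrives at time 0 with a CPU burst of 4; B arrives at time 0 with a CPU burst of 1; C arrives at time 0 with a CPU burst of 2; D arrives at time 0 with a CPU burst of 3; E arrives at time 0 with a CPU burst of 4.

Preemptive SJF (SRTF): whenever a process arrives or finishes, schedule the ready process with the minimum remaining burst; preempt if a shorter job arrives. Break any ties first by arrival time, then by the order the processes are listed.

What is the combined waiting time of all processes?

20

Timeline: | B 0-1 | C 1-3 | D 3-6 | A 6-10 | E 10-14 |
Completion: A=10  B=1  C=3  D=6  E=14
Waiting = turnaround − burst: A=6, B=0, C=1, D=3, E=10
Total waiting = 6 + 0 + 1 + 3 + 10 = 20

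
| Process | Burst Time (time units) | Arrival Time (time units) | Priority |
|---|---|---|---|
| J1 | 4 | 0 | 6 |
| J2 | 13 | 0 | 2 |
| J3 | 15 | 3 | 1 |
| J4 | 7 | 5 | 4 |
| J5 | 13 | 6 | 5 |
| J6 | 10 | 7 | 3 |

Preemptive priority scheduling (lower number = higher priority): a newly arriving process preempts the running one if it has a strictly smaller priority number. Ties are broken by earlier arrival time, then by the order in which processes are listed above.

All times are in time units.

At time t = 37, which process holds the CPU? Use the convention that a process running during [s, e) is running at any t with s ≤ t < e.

J6

Schedule: | J2 0-3 | J3 3-18 | J2 18-28 | J6 28-38 | J4 38-45 | J5 45-58 | J1 58-62 |
Completion: J1=62  J2=28  J3=18  J4=45  J5=58  J6=38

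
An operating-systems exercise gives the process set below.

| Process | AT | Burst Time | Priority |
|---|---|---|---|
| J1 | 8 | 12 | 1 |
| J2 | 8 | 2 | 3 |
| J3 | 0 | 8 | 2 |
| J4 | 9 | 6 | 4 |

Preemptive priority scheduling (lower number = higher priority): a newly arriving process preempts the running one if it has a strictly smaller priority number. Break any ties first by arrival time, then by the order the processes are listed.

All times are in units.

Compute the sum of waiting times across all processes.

Gantt: | J3 0-8 | J1 8-20 | J2 20-22 | J4 22-28 |
Completion: J1=20  J2=22  J3=8  J4=28
Waiting = turnaround − burst: J1=0, J2=12, J3=0, J4=13
Total waiting = 0 + 12 + 0 + 13 = 25

25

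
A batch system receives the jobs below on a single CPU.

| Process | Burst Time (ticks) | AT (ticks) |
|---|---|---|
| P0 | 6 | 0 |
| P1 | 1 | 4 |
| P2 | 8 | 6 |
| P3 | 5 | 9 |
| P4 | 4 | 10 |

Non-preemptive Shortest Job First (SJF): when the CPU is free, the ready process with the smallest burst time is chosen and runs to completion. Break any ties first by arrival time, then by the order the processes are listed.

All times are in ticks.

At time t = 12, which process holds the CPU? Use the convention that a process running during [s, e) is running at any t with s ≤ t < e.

P2

Timeline: | P0 0-6 | P1 6-7 | P2 7-15 | P4 15-19 | P3 19-24 |
Completion: P0=6  P1=7  P2=15  P3=24  P4=19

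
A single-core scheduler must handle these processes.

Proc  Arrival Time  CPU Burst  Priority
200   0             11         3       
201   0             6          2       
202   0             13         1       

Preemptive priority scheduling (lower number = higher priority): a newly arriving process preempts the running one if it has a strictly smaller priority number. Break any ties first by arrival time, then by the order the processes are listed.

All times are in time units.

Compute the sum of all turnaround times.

62

Gantt: | 202 0-13 | 201 13-19 | 200 19-30 |
Completion: 200=30  201=19  202=13
Turnaround = completion − arrival: 200=30, 201=19, 202=13
Total turnaround = 30 + 19 + 13 = 62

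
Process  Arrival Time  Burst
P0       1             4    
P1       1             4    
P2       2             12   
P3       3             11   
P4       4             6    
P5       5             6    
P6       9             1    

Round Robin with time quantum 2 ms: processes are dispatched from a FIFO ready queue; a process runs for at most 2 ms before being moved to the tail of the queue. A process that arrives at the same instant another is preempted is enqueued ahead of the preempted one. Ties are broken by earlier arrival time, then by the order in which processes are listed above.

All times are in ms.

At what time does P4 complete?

32

Schedule: | idle 0-1 | P0 1-3 | P1 3-5 | P2 5-7 | P3 7-9 | P0 9-11 | P4 11-13 | P5 13-15 | P1 15-17 | P2 17-19 | P6 19-20 | P3 20-22 | P4 22-24 | P5 24-26 | P2 26-28 | P3 28-30 | P4 30-32 | P5 32-34 | P2 34-36 | P3 36-38 | P2 38-40 | P3 40-42 | P2 42-44 | P3 44-45 |
Completion: P0=11  P1=17  P2=44  P3=45  P4=32  P5=34  P6=20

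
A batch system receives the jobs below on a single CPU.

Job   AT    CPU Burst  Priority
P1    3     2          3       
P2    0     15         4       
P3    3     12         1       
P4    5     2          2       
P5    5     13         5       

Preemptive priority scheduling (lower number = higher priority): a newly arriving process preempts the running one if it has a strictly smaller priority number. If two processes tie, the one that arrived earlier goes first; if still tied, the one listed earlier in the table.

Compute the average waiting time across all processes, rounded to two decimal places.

13.20

Timeline: | P2 0-3 | P3 3-15 | P4 15-17 | P1 17-19 | P2 19-31 | P5 31-44 |
Completion: P1=19  P2=31  P3=15  P4=17  P5=44
Waiting times: P1=14, P2=16, P3=0, P4=10, P5=26
Average waiting = (14+16+0+10+26) / 5 = 66/5 = 13.20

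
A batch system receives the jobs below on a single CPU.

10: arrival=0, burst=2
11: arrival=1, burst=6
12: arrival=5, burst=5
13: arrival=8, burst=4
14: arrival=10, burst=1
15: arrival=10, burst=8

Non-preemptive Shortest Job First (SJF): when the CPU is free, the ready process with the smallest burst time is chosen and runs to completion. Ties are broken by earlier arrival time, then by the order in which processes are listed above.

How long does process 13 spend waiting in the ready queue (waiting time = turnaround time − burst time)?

Schedule: | 10 0-2 | 11 2-8 | 13 8-12 | 14 12-13 | 12 13-18 | 15 18-26 |
Completion: 10=2  11=8  12=18  13=12  14=13  15=26
Turnaround (C−A): 10=2  11=7  12=13  13=4  14=3  15=16
Waiting(13) = turnaround − burst = 4 − 4 = 0

0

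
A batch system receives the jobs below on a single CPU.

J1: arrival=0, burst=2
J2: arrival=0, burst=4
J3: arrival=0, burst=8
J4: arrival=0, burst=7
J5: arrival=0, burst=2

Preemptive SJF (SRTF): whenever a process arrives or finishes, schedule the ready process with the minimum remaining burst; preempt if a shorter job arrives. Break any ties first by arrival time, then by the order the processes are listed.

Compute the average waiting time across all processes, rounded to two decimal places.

5.80

Timeline: | J1 0-2 | J5 2-4 | J2 4-8 | J4 8-15 | J3 15-23 |
Completion: J1=2  J2=8  J3=23  J4=15  J5=4
Turnaround (C−A): J1=2  J2=8  J3=23  J4=15  J5=4
Waiting times: J1=0, J2=4, J3=15, J4=8, J5=2
Average waiting = (0+4+15+8+2) / 5 = 29/5 = 5.80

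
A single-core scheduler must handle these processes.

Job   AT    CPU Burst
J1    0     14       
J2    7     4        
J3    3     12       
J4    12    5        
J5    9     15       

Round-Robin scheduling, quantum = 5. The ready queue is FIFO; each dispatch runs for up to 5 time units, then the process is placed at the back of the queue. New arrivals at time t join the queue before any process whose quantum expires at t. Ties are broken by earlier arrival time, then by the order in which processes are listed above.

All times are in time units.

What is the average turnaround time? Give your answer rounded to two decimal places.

Gantt: | J1 0-5 | J3 5-10 | J1 10-15 | J2 15-19 | J5 19-24 | J3 24-29 | J4 29-34 | J1 34-38 | J5 38-43 | J3 43-45 | J5 45-50 |
Completion: J1=38  J2=19  J3=45  J4=34  J5=50
Turnaround (C−A): J1=38  J2=12  J3=42  J4=22  J5=41
Turnaround times: J1=38, J2=12, J3=42, J4=22, J5=41
Average turnaround = (38+12+42+22+41) / 5 = 155/5 = 31.00

31.00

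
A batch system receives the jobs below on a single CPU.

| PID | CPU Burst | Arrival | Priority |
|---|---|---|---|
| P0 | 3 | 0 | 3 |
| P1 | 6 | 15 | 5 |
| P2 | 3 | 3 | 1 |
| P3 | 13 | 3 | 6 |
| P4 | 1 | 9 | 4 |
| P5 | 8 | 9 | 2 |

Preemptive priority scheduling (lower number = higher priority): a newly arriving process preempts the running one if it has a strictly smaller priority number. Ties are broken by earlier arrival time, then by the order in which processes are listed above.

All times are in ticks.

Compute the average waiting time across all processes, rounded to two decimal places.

4.83

Gantt: | P0 0-3 | P2 3-6 | P3 6-9 | P5 9-17 | P4 17-18 | P1 18-24 | P3 24-34 |
Completion: P0=3  P1=24  P2=6  P3=34  P4=18  P5=17
Turnaround (C−A): P0=3  P1=9  P2=3  P3=31  P4=9  P5=8
Waiting times: P0=0, P1=3, P2=0, P3=18, P4=8, P5=0
Average waiting = (0+3+0+18+8+0) / 6 = 29/6 = 4.83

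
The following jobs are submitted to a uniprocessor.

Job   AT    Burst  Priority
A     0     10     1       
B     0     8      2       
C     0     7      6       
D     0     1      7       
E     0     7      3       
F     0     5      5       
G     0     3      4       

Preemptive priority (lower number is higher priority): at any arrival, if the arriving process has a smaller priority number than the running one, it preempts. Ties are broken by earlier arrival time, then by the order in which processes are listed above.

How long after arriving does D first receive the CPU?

40

Schedule: | A 0-10 | B 10-18 | E 18-25 | G 25-28 | F 28-33 | C 33-40 | D 40-41 |
Completion: A=10  B=18  C=40  D=41  E=25  F=33  G=28
Response(D) = first start − arrival = 40 − 0 = 40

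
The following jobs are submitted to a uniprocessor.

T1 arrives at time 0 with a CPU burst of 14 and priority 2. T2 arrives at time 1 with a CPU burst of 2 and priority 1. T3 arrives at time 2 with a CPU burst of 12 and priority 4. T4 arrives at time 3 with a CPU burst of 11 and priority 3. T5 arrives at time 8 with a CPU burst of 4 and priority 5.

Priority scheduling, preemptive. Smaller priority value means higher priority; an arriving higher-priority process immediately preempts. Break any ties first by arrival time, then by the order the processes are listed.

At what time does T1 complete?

Gantt: | T1 0-1 | T2 1-3 | T1 3-16 | T4 16-27 | T3 27-39 | T5 39-43 |
Completion: T1=16  T2=3  T3=39  T4=27  T5=43

16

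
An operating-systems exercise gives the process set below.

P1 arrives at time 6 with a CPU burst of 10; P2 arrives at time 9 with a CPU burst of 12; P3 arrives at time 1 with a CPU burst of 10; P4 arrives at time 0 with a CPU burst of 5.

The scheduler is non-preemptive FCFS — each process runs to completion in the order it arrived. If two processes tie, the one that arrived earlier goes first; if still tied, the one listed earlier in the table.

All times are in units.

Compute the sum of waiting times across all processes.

29

Gantt: | P4 0-5 | P3 5-15 | P1 15-25 | P2 25-37 |
Completion: P1=25  P2=37  P3=15  P4=5
Waiting = turnaround − burst: P1=9, P2=16, P3=4, P4=0
Total waiting = 9 + 16 + 4 + 0 = 29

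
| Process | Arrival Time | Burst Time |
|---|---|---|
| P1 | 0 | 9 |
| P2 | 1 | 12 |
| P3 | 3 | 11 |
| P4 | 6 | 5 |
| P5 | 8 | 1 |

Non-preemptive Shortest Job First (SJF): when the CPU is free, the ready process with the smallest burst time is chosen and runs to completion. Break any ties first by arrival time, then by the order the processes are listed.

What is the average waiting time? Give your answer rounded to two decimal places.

8.40

Gantt: | P1 0-9 | P5 9-10 | P4 10-15 | P3 15-26 | P2 26-38 |
Completion: P1=9  P2=38  P3=26  P4=15  P5=10
Waiting times: P1=0, P2=25, P3=12, P4=4, P5=1
Average waiting = (0+25+12+4+1) / 5 = 42/5 = 8.40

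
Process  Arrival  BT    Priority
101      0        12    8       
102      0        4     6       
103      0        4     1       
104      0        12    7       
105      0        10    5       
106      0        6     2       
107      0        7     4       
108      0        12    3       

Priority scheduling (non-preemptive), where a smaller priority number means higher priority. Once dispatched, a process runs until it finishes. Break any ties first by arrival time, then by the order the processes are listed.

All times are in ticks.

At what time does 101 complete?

Gantt: | 103 0-4 | 106 4-10 | 108 10-22 | 107 22-29 | 105 29-39 | 102 39-43 | 104 43-55 | 101 55-67 |
Completion: 101=67  102=43  103=4  104=55  105=39  106=10  107=29  108=22
Turnaround (C−A): 101=67  102=43  103=4  104=55  105=39  106=10  107=29  108=22

67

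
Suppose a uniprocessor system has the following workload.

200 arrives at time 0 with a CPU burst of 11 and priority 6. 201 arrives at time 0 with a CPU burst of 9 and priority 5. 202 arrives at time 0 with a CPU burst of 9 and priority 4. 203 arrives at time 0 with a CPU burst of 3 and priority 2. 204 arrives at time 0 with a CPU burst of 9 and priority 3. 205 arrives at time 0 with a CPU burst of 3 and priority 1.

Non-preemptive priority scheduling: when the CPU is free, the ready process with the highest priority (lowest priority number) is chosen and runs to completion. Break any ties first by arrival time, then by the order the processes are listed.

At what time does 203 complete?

Timeline: | 205 0-3 | 203 3-6 | 204 6-15 | 202 15-24 | 201 24-33 | 200 33-44 |
Completion: 200=44  201=33  202=24  203=6  204=15  205=3
Turnaround (C−A): 200=44  201=33  202=24  203=6  204=15  205=3

6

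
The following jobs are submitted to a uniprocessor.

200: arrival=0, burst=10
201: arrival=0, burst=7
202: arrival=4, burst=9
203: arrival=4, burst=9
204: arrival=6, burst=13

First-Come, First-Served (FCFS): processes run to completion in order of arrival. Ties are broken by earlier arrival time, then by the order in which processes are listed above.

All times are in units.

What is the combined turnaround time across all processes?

Timeline: | 200 0-10 | 201 10-17 | 202 17-26 | 203 26-35 | 204 35-48 |
Completion: 200=10  201=17  202=26  203=35  204=48
Turnaround = completion − arrival: 200=10, 201=17, 202=22, 203=31, 204=42
Total turnaround = 10 + 17 + 22 + 31 + 42 = 122

122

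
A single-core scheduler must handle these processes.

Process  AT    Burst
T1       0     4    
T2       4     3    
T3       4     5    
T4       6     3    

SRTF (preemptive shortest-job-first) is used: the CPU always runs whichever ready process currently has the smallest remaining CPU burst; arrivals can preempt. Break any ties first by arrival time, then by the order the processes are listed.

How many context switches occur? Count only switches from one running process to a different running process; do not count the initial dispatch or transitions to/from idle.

3

Timeline: | T1 0-4 | T2 4-7 | T4 7-10 | T3 10-15 |
Completion: T1=4  T2=7  T3=15  T4=10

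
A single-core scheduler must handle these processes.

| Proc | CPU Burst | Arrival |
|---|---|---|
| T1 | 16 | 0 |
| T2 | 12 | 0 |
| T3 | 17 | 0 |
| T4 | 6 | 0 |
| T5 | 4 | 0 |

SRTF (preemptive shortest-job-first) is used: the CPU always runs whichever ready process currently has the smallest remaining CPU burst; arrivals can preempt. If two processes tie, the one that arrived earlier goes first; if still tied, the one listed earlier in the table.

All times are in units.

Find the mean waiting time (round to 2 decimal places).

14.80

Schedule: | T5 0-4 | T4 4-10 | T2 10-22 | T1 22-38 | T3 38-55 |
Completion: T1=38  T2=22  T3=55  T4=10  T5=4
Waiting times: T1=22, T2=10, T3=38, T4=4, T5=0
Average waiting = (22+10+38+4+0) / 5 = 74/5 = 14.80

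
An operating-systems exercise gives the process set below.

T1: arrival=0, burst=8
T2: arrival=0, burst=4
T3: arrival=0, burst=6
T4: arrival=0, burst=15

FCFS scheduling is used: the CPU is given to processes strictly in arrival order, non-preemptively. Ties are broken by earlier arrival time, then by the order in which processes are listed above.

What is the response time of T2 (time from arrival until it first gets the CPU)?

Gantt: | T1 0-8 | T2 8-12 | T3 12-18 | T4 18-33 |
Completion: T1=8  T2=12  T3=18  T4=33
Turnaround (C−A): T1=8  T2=12  T3=18  T4=33
Response(T2) = first start − arrival = 8 − 0 = 8

8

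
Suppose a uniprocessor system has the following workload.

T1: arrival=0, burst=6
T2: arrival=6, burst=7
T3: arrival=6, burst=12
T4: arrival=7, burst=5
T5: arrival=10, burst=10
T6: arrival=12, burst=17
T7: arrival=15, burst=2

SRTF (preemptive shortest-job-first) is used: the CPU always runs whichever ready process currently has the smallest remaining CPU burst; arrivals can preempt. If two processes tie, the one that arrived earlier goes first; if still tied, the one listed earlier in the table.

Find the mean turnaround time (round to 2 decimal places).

Schedule: | T1 0-6 | T2 6-7 | T4 7-12 | T2 12-15 | T7 15-17 | T2 17-20 | T5 20-30 | T3 30-42 | T6 42-59 |
Completion: T1=6  T2=20  T3=42  T4=12  T5=30  T6=59  T7=17
Turnaround times: T1=6, T2=14, T3=36, T4=5, T5=20, T6=47, T7=2
Average turnaround = (6+14+36+5+20+47+2) / 7 = 130/7 = 18.57

18.57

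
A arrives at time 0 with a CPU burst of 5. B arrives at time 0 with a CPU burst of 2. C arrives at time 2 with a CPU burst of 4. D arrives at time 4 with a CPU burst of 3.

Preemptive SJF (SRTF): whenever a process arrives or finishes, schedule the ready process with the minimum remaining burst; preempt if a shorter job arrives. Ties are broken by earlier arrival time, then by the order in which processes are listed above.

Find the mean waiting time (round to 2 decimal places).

Schedule: | B 0-2 | C 2-6 | D 6-9 | A 9-14 |
Completion: A=14  B=2  C=6  D=9
Turnaround (C−A): A=14  B=2  C=4  D=5
Waiting times: A=9, B=0, C=0, D=2
Average waiting = (9+0+0+2) / 4 = 11/4 = 2.75

2.75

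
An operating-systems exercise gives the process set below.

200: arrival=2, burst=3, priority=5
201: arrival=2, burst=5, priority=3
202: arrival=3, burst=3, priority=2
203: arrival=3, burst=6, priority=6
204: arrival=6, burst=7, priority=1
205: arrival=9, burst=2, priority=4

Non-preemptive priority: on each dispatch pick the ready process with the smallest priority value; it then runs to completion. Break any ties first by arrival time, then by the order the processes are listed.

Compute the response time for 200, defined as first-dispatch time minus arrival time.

17

Timeline: | idle 0-2 | 201 2-7 | 204 7-14 | 202 14-17 | 205 17-19 | 200 19-22 | 203 22-28 |
Completion: 200=22  201=7  202=17  203=28  204=14  205=19
Turnaround (C−A): 200=20  201=5  202=14  203=25  204=8  205=10
Response(200) = first start − arrival = 19 − 2 = 17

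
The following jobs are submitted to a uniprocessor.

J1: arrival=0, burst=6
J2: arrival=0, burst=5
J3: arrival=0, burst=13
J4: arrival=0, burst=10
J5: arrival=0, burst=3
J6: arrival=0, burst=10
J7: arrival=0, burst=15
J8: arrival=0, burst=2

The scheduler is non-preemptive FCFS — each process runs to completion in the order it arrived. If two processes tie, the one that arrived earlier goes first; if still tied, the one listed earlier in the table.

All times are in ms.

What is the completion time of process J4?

34

Gantt: | J1 0-6 | J2 6-11 | J3 11-24 | J4 24-34 | J5 34-37 | J6 37-47 | J7 47-62 | J8 62-64 |
Completion: J1=6  J2=11  J3=24  J4=34  J5=37  J6=47  J7=62  J8=64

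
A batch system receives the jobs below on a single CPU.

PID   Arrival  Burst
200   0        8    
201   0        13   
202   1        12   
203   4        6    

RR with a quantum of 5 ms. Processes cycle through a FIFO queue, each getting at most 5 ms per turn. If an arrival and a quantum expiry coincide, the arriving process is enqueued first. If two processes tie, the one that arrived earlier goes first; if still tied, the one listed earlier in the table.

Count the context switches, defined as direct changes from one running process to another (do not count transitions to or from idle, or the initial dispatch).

9

Timeline: | 200 0-5 | 201 5-10 | 202 10-15 | 203 15-20 | 200 20-23 | 201 23-28 | 202 28-33 | 203 33-34 | 201 34-37 | 202 37-39 |
Completion: 200=23  201=37  202=39  203=34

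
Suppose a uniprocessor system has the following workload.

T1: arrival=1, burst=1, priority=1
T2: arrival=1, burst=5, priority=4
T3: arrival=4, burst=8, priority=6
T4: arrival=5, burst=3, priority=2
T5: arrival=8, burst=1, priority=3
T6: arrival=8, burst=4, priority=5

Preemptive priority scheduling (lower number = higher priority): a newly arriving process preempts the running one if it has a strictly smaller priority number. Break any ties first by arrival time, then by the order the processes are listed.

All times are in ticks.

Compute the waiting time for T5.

0

Schedule: | idle 0-1 | T1 1-2 | T2 2-5 | T4 5-8 | T5 8-9 | T2 9-11 | T6 11-15 | T3 15-23 |
Completion: T1=2  T2=11  T3=23  T4=8  T5=9  T6=15
Waiting(T5) = turnaround − burst = 1 − 1 = 0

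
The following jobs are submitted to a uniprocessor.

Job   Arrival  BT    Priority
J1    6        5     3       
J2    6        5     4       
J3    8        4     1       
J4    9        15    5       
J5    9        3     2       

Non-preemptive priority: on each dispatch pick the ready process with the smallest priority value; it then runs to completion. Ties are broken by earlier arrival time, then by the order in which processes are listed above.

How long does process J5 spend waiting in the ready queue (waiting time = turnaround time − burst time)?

6

Schedule: | idle 0-6 | J1 6-11 | J3 11-15 | J5 15-18 | J2 18-23 | J4 23-38 |
Completion: J1=11  J2=23  J3=15  J4=38  J5=18
Turnaround (C−A): J1=5  J2=17  J3=7  J4=29  J5=9
Waiting(J5) = turnaround − burst = 9 − 3 = 6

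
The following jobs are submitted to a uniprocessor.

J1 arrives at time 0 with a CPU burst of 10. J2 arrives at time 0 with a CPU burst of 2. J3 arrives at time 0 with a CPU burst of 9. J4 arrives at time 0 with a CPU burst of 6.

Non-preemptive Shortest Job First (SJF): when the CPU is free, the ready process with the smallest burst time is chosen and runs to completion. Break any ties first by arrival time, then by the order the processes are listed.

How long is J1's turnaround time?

Schedule: | J2 0-2 | J4 2-8 | J3 8-17 | J1 17-27 |
Completion: J1=27  J2=2  J3=17  J4=8
Turnaround (C−A): J1=27  J2=2  J3=17  J4=8
Turnaround(J1) = completion − arrival = 27 − 0 = 27

27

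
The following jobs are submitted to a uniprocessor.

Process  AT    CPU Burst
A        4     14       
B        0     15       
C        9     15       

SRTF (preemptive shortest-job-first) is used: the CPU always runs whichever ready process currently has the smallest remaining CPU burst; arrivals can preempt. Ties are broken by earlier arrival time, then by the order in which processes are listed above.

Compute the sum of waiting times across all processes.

31

Schedule: | B 0-15 | A 15-29 | C 29-44 |
Completion: A=29  B=15  C=44
Waiting = turnaround − burst: A=11, B=0, C=20
Total waiting = 11 + 0 + 20 = 31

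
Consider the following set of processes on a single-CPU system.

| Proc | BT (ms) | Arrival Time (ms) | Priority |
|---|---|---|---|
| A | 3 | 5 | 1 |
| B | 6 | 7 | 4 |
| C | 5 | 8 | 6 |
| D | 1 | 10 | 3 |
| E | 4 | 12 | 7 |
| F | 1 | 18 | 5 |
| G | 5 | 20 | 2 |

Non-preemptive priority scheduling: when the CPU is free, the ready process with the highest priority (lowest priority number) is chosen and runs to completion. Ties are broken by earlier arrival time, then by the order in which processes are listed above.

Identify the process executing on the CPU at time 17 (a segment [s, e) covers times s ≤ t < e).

Gantt: | idle 0-5 | A 5-8 | B 8-14 | D 14-15 | C 15-20 | G 20-25 | F 25-26 | E 26-30 |
Completion: A=8  B=14  C=20  D=15  E=30  F=26  G=25
Turnaround (C−A): A=3  B=7  C=12  D=5  E=18  F=8  G=5

C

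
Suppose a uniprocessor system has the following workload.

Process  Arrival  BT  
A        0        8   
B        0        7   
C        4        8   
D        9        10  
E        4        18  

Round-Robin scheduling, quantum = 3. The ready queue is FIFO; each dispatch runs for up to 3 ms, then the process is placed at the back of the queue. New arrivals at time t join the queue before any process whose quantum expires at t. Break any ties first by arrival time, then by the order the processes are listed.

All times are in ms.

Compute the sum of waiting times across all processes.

Gantt: | A 0-3 | B 3-6 | A 6-9 | C 9-12 | E 12-15 | B 15-18 | D 18-21 | A 21-23 | C 23-26 | E 26-29 | B 29-30 | D 30-33 | C 33-35 | E 35-38 | D 38-41 | E 41-44 | D 44-45 | E 45-51 |
Completion: A=23  B=30  C=35  D=45  E=51
Turnaround (C−A): A=23  B=30  C=31  D=36  E=47
Waiting = turnaround − burst: A=15, B=23, C=23, D=26, E=29
Total waiting = 15 + 23 + 23 + 26 + 29 = 116

116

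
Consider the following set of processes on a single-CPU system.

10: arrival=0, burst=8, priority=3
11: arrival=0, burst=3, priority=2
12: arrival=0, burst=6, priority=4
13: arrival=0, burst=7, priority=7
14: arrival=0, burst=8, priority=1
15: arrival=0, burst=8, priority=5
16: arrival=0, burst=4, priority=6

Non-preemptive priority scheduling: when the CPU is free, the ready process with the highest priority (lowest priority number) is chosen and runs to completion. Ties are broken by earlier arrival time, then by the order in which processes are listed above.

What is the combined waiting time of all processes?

Gantt: | 14 0-8 | 11 8-11 | 10 11-19 | 12 19-25 | 15 25-33 | 16 33-37 | 13 37-44 |
Completion: 10=19  11=11  12=25  13=44  14=8  15=33  16=37
Turnaround (C−A): 10=19  11=11  12=25  13=44  14=8  15=33  16=37
Waiting = turnaround − burst: 10=11, 11=8, 12=19, 13=37, 14=0, 15=25, 16=33
Total waiting = 11 + 8 + 19 + 37 + 0 + 25 + 33 = 133

133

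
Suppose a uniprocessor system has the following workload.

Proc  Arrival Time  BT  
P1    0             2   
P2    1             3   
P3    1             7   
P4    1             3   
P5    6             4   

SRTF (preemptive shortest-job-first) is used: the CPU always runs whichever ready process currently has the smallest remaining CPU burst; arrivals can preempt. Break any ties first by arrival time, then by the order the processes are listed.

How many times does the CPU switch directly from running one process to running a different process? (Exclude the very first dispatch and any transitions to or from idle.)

Timeline: | P1 0-2 | P2 2-5 | P4 5-8 | P5 8-12 | P3 12-19 |
Completion: P1=2  P2=5  P3=19  P4=8  P5=12

4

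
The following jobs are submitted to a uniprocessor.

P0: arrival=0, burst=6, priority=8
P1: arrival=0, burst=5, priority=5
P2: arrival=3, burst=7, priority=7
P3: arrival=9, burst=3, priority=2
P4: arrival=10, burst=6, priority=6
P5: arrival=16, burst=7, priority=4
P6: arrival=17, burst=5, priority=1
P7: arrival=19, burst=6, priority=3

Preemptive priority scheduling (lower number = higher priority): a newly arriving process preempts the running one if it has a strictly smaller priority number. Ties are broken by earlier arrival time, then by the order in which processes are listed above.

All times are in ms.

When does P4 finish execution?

Schedule: | P1 0-5 | P2 5-9 | P3 9-12 | P4 12-16 | P5 16-17 | P6 17-22 | P7 22-28 | P5 28-34 | P4 34-36 | P2 36-39 | P0 39-45 |
Completion: P0=45  P1=5  P2=39  P3=12  P4=36  P5=34  P6=22  P7=28

36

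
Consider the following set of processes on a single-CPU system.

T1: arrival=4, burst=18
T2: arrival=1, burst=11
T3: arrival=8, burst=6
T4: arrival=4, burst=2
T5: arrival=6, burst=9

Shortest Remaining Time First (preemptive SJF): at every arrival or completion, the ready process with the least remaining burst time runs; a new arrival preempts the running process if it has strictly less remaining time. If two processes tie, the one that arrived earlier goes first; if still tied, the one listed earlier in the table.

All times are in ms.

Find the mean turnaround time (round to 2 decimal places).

Gantt: | idle 0-1 | T2 1-4 | T4 4-6 | T2 6-14 | T3 14-20 | T5 20-29 | T1 29-47 |
Completion: T1=47  T2=14  T3=20  T4=6  T5=29
Turnaround (C−A): T1=43  T2=13  T3=12  T4=2  T5=23
Turnaround times: T1=43, T2=13, T3=12, T4=2, T5=23
Average turnaround = (43+13+12+2+23) / 5 = 93/5 = 18.60

18.60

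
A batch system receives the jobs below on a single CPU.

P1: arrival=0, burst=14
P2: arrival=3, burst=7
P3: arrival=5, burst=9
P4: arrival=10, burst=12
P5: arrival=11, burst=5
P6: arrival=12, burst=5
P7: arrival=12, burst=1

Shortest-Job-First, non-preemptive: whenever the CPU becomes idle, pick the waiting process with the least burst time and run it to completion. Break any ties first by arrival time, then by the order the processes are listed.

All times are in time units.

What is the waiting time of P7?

2

Schedule: | P1 0-14 | P7 14-15 | P5 15-20 | P6 20-25 | P2 25-32 | P3 32-41 | P4 41-53 |
Completion: P1=14  P2=32  P3=41  P4=53  P5=20  P6=25  P7=15
Waiting(P7) = turnaround − burst = 3 − 1 = 2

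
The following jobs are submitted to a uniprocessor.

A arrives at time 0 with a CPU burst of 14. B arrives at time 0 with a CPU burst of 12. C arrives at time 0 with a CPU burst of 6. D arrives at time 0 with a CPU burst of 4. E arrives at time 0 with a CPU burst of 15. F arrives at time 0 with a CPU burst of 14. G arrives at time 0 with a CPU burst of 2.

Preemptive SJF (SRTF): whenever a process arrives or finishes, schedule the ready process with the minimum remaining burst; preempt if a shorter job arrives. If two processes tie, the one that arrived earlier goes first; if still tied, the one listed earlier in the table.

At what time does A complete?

Schedule: | G 0-2 | D 2-6 | C 6-12 | B 12-24 | A 24-38 | F 38-52 | E 52-67 |
Completion: A=38  B=24  C=12  D=6  E=67  F=52  G=2

38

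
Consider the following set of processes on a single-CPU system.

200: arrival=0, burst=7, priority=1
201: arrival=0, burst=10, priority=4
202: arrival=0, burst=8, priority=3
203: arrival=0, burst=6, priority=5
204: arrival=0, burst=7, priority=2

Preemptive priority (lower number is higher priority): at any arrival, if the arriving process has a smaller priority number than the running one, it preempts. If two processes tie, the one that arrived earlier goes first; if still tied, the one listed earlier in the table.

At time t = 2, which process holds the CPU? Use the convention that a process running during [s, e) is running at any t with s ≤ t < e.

Schedule: | 200 0-7 | 204 7-14 | 202 14-22 | 201 22-32 | 203 32-38 |
Completion: 200=7  201=32  202=22  203=38  204=14

200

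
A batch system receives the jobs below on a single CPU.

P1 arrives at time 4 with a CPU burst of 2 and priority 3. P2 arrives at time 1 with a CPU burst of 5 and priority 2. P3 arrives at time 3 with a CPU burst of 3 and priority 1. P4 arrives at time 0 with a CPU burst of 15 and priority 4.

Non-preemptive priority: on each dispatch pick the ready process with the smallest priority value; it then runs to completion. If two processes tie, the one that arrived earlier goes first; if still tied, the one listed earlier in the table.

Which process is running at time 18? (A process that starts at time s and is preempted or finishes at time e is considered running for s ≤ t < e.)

P2

Timeline: | P4 0-15 | P3 15-18 | P2 18-23 | P1 23-25 |
Completion: P1=25  P2=23  P3=18  P4=15
Turnaround (C−A): P1=21  P2=22  P3=15  P4=15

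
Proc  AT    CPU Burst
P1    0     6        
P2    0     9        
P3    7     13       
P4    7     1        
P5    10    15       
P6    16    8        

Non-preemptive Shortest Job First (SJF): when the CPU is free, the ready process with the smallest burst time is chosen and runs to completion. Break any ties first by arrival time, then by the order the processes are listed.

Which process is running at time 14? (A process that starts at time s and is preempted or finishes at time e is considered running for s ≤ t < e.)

P2

Schedule: | P1 0-6 | P2 6-15 | P4 15-16 | P6 16-24 | P3 24-37 | P5 37-52 |
Completion: P1=6  P2=15  P3=37  P4=16  P5=52  P6=24
Turnaround (C−A): P1=6  P2=15  P3=30  P4=9  P5=42  P6=8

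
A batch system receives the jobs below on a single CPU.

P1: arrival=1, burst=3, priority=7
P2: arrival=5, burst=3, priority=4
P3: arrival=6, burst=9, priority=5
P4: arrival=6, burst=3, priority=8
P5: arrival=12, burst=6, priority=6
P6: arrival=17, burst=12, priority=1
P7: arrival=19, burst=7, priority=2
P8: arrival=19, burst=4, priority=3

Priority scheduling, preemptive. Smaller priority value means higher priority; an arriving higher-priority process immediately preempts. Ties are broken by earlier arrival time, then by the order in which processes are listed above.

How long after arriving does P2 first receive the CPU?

Gantt: | idle 0-1 | P1 1-4 | idle 4-5 | P2 5-8 | P3 8-17 | P6 17-29 | P7 29-36 | P8 36-40 | P5 40-46 | P4 46-49 |
Completion: P1=4  P2=8  P3=17  P4=49  P5=46  P6=29  P7=36  P8=40
Response(P2) = first start − arrival = 5 − 5 = 0

0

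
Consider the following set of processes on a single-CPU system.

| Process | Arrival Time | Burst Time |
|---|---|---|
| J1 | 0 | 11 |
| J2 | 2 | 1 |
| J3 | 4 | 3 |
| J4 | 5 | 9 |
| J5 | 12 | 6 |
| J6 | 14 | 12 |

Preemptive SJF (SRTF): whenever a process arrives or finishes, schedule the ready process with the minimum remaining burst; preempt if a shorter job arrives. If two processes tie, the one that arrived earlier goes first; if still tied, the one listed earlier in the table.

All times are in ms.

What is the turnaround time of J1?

15

Timeline: | J1 0-2 | J2 2-3 | J1 3-4 | J3 4-7 | J1 7-15 | J5 15-21 | J4 21-30 | J6 30-42 |
Completion: J1=15  J2=3  J3=7  J4=30  J5=21  J6=42
Turnaround (C−A): J1=15  J2=1  J3=3  J4=25  J5=9  J6=28
Turnaround(J1) = completion − arrival = 15 − 0 = 15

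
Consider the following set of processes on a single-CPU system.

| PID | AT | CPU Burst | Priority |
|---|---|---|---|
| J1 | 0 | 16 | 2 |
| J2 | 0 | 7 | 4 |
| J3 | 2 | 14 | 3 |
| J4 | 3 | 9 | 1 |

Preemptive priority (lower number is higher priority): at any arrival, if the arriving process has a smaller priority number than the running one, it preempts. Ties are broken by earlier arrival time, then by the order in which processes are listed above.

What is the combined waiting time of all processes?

Schedule: | J1 0-3 | J4 3-12 | J1 12-25 | J3 25-39 | J2 39-46 |
Completion: J1=25  J2=46  J3=39  J4=12
Waiting = turnaround − burst: J1=9, J2=39, J3=23, J4=0
Total waiting = 9 + 39 + 23 + 0 = 71

71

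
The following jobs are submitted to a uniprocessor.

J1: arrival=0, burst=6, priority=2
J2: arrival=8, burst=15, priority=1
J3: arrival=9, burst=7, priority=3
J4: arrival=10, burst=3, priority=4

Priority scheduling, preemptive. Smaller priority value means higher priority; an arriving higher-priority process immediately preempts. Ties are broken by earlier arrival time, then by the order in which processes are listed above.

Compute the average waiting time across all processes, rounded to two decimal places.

8.50

Timeline: | J1 0-6 | idle 6-8 | J2 8-23 | J3 23-30 | J4 30-33 |
Completion: J1=6  J2=23  J3=30  J4=33
Waiting times: J1=0, J2=0, J3=14, J4=20
Average waiting = (0+0+14+20) / 4 = 34/4 = 8.50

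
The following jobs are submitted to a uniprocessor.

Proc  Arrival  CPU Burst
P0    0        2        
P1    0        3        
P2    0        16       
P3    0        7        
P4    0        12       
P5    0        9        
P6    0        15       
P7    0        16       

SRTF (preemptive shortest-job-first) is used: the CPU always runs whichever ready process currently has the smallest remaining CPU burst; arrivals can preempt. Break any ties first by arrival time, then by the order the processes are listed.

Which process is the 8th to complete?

P7

Schedule: | P0 0-2 | P1 2-5 | P3 5-12 | P5 12-21 | P4 21-33 | P6 33-48 | P2 48-64 | P7 64-80 |
Completion: P0=2  P1=5  P2=64  P3=12  P4=33  P5=21  P6=48  P7=80
Turnaround (C−A): P0=2  P1=5  P2=64  P3=12  P4=33  P5=21  P6=48  P7=80
Finish order: P0 → P1 → P3 → P5 → P4 → P6 → P2 → P7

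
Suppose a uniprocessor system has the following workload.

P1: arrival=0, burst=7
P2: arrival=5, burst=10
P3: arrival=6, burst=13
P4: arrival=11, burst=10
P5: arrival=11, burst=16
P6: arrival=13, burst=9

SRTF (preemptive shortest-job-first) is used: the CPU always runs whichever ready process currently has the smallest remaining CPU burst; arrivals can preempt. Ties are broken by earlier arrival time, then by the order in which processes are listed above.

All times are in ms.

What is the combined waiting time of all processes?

Timeline: | P1 0-7 | P2 7-17 | P6 17-26 | P4 26-36 | P3 36-49 | P5 49-65 |
Completion: P1=7  P2=17  P3=49  P4=36  P5=65  P6=26
Waiting = turnaround − burst: P1=0, P2=2, P3=30, P4=15, P5=38, P6=4
Total waiting = 0 + 2 + 30 + 15 + 38 + 4 = 89

89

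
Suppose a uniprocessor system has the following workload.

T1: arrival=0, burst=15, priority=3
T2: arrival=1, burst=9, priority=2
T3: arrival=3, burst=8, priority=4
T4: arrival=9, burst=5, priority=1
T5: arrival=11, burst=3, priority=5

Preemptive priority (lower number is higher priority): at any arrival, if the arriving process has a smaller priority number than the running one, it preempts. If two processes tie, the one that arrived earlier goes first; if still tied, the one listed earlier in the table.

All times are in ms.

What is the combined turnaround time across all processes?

Schedule: | T1 0-1 | T2 1-9 | T4 9-14 | T2 14-15 | T1 15-29 | T3 29-37 | T5 37-40 |
Completion: T1=29  T2=15  T3=37  T4=14  T5=40
Turnaround (C−A): T1=29  T2=14  T3=34  T4=5  T5=29
Turnaround = completion − arrival: T1=29, T2=14, T3=34, T4=5, T5=29
Total turnaround = 29 + 14 + 34 + 5 + 29 = 111

111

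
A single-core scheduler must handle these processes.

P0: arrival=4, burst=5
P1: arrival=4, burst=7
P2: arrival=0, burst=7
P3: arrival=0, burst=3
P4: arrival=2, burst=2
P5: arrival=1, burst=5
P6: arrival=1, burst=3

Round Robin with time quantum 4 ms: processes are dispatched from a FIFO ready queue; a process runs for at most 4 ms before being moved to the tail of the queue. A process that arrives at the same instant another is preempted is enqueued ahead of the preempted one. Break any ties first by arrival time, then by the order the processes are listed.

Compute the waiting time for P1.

21

Gantt: | P2 0-4 | P3 4-7 | P5 7-11 | P6 11-14 | P4 14-16 | P0 16-20 | P1 20-24 | P2 24-27 | P5 27-28 | P0 28-29 | P1 29-32 |
Completion: P0=29  P1=32  P2=27  P3=7  P4=16  P5=28  P6=14
Waiting(P1) = turnaround − burst = 28 − 7 = 21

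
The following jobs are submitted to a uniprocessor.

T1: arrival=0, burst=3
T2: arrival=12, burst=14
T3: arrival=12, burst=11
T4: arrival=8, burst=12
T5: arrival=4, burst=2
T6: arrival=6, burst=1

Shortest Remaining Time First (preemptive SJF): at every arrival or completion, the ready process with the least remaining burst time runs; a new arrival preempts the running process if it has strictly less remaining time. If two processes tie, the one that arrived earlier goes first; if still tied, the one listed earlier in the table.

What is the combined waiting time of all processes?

Schedule: | T1 0-3 | idle 3-4 | T5 4-6 | T6 6-7 | idle 7-8 | T4 8-20 | T3 20-31 | T2 31-45 |
Completion: T1=3  T2=45  T3=31  T4=20  T5=6  T6=7
Turnaround (C−A): T1=3  T2=33  T3=19  T4=12  T5=2  T6=1
Waiting = turnaround − burst: T1=0, T2=19, T3=8, T4=0, T5=0, T6=0
Total waiting = 0 + 19 + 8 + 0 + 0 + 0 = 27

27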